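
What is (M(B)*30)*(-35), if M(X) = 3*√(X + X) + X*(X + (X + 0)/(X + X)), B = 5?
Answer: -28875 - 3150*√10 ≈ -38836.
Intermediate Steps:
M(X) = X*(½ + X) + 3*√2*√X (M(X) = 3*√(2*X) + X*(X + X/((2*X))) = 3*(√2*√X) + X*(X + X*(1/(2*X))) = 3*√2*√X + X*(X + ½) = 3*√2*√X + X*(½ + X) = X*(½ + X) + 3*√2*√X)
(M(B)*30)*(-35) = ((5² + (½)*5 + 3*√2*√5)*30)*(-35) = ((25 + 5/2 + 3*√10)*30)*(-35) = ((55/2 + 3*√10)*30)*(-35) = (825 + 90*√10)*(-35) = -28875 - 3150*√10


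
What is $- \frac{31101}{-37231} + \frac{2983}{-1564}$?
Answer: $- \frac{62418109}{58229284} \approx -1.0719$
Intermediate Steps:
$- \frac{31101}{-37231} + \frac{2983}{-1564} = \left(-31101\right) \left(- \frac{1}{37231}\right) + 2983 \left(- \frac{1}{1564}\right) = \frac{31101}{37231} - \frac{2983}{1564} = - \frac{62418109}{58229284}$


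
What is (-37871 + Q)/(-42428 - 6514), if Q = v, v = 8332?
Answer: 29539/48942 ≈ 0.60355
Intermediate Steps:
Q = 8332
(-37871 + Q)/(-42428 - 6514) = (-37871 + 8332)/(-42428 - 6514) = -29539/(-48942) = -29539*(-1/48942) = 29539/48942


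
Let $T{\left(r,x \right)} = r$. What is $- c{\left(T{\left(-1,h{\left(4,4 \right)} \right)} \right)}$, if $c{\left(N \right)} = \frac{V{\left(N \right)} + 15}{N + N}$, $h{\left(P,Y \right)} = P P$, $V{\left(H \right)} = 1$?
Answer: $8$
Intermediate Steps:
$h{\left(P,Y \right)} = P^{2}$
$c{\left(N \right)} = \frac{8}{N}$ ($c{\left(N \right)} = \frac{1 + 15}{N + N} = \frac{16}{2 N} = 16 \frac{1}{2 N} = \frac{8}{N}$)
$- c{\left(T{\left(-1,h{\left(4,4 \right)} \right)} \right)} = - \frac{8}{-1} = - 8 \left(-1\right) = \left(-1\right) \left(-8\right) = 8$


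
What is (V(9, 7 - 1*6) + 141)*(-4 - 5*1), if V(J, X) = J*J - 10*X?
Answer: -1908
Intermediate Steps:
V(J, X) = J² - 10*X
(V(9, 7 - 1*6) + 141)*(-4 - 5*1) = ((9² - 10*(7 - 1*6)) + 141)*(-4 - 5*1) = ((81 - 10*(7 - 6)) + 141)*(-4 - 5) = ((81 - 10*1) + 141)*(-9) = ((81 - 10) + 141)*(-9) = (71 + 141)*(-9) = 212*(-9) = -1908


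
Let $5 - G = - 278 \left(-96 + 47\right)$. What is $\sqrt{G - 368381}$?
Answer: $i \sqrt{381998} \approx 618.06 i$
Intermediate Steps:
$G = -13617$ ($G = 5 - - 278 \left(-96 + 47\right) = 5 - \left(-278\right) \left(-49\right) = 5 - 13622 = -13617$)
$\sqrt{G - 368381} = \sqrt{-13617 - 368381} = \sqrt{-381998} = i \sqrt{381998}$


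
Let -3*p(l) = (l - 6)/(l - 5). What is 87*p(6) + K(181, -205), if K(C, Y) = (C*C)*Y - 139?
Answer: -6716144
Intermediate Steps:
p(l) = -(-6 + l)/(3*(-5 + l)) (p(l) = -(l - 6)/(3*(l - 5)) = -(-6 + l)/(3*(-5 + l)))
K(C, Y) = -139 + Y*C² (K(C, Y) = C²*Y - 139 = Y*C² - 139 = -139 + Y*C²)
87*p(6) + K(181, -205) = 87*((6 - 1*6)/(3*(-5 + 6))) + (-139 - 205*181²) = 87*((⅓)*(6 - 6)/1) + (-139 - 205*32761) = 87*((⅓)*1*0) + (-139 - 6716005) = 87*0 - 6716144 = 0 - 6716144 = -6716144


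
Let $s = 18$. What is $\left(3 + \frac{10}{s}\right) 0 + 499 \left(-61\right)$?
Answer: $-30439$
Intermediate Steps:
$\left(3 + \frac{10}{s}\right) 0 + 499 \left(-61\right) = \left(3 + \frac{10}{18}\right) 0 + 499 \left(-61\right) = \left(3 + 10 \cdot \frac{1}{18}\right) 0 - 30439 = \left(3 + \frac{5}{9}\right) 0 - 30439 = \frac{32}{9} \cdot 0 - 30439 = 0 - 30439 = -30439$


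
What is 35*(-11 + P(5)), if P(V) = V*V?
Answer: 490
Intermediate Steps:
P(V) = V²
35*(-11 + P(5)) = 35*(-11 + 5²) = 35*(-11 + 25) = 35*14 = 490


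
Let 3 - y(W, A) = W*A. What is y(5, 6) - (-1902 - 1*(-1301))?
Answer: 574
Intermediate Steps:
y(W, A) = 3 - A*W (y(W, A) = 3 - W*A = 3 - A*W)
y(5, 6) - (-1902 - 1*(-1301)) = (3 - 1*6*5) - (-1902 - 1*(-1301)) = (3 - 30) - (-1902 + 1301) = -27 - 1*(-601) = -27 + 601 = 574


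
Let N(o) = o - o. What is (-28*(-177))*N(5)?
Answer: 0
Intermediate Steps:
N(o) = 0
(-28*(-177))*N(5) = -28*(-177)*0 = 4956*0 = 0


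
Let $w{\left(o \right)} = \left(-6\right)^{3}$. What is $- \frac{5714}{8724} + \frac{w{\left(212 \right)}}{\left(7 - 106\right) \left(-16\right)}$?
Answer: $- \frac{18985}{23991} \approx -0.79134$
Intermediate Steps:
$w{\left(o \right)} = -216$
$- \frac{5714}{8724} + \frac{w{\left(212 \right)}}{\left(7 - 106\right) \left(-16\right)} = - \frac{5714}{8724} - \frac{216}{\left(7 - 106\right) \left(-16\right)} = \left(-5714\right) \frac{1}{8724} - \frac{216}{\left(-99\right) \left(-16\right)} = - \frac{2857}{4362} - \frac{216}{1584} = - \frac{2857}{4362} - \frac{3}{22} = - \frac{18985}{23991}$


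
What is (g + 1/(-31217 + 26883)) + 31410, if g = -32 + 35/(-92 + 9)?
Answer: 11287205143/359722 ≈ 31378.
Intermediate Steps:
g = -2691/83 (g = -32 + 35/(-83) = -32 - 1/83*35 = -32 - 35/83 = -2691/83 ≈ -32.422)
(g + 1/(-31217 + 26883)) + 31410 = (-2691/83 + 1/(-31217 + 26883)) + 31410 = (-2691/83 + 1/(-4334)) + 31410 = (-2691/83 - 1/4334) + 31410 = -11662877/359722 + 31410 = 11287205143/359722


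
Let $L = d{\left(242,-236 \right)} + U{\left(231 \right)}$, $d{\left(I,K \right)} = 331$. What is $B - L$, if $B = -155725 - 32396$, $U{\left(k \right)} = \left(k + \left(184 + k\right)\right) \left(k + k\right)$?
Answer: $-486904$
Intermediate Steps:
$U{\left(k \right)} = 2 k \left(184 + 2 k\right)$ ($U{\left(k \right)} = \left(184 + 2 k\right) 2 k = 2 k \left(184 + 2 k\right)$)
$B = -188121$ ($B = -155725 - 32396 = -188121$)
$L = 298783$ ($L = 331 + 4 \cdot 231 \left(92 + 231\right) = 331 + 4 \cdot 231 \cdot 323 = 331 + 298452 = 298783$)
$B - L = -188121 - 298783 = -486904$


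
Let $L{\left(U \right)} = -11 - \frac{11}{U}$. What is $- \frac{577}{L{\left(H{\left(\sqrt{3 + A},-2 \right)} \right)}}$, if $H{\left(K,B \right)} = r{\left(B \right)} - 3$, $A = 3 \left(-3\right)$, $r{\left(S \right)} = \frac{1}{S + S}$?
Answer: $\frac{7501}{99} \approx 75.768$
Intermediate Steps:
$r{\left(S \right)} = \frac{1}{2 S}$
$A = -9$
$H{\left(K,B \right)} = -3 + \frac{1}{2 B}$ ($H{\left(K,B \right)} = \frac{1}{2 B} - 3 = -3 + \frac{1}{2 B}$)
$L{\left(U \right)} = -11 - \frac{11}{U}$
$- \frac{577}{L{\left(H{\left(\sqrt{3 + A},-2 \right)} \right)}} = - \frac{577}{-11 - \frac{11}{-3 + \frac{1}{2 \left(-2\right)}}} = - \frac{577}{-11 - \frac{11}{-3 + \frac{1}{2} \left(- \frac{1}{2}\right)}} = - \frac{577}{-11 - \frac{11}{-3 - \frac{1}{4}}} = - \frac{577}{-11 - \frac{11}{- \frac{13}{4}}} = - \frac{577}{-11 - - \frac{44}{13}} = - \frac{577}{-11 + \frac{44}{13}} = - \frac{577}{- \frac{99}{13}} = \left(-577\right) \left(- \frac{13}{99}\right) = \frac{7501}{99}$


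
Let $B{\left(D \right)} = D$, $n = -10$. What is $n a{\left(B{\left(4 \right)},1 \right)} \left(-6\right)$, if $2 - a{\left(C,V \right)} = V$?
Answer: $60$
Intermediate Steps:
$a{\left(C,V \right)} = 2 - V$
$n a{\left(B{\left(4 \right)},1 \right)} \left(-6\right) = - 10 \left(2 - 1\right) \left(-6\right) = \left(-10\right) 1 \left(-6\right) = \left(-10\right) \left(-6\right) = 60$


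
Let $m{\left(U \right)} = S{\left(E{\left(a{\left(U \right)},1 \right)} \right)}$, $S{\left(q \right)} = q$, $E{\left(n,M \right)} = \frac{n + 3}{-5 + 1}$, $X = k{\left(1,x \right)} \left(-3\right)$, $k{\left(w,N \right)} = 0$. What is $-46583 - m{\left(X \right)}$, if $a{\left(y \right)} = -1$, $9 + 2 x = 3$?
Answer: $- \frac{93165}{2} \approx -46583.0$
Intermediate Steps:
$x = -3$ ($x = - \frac{9}{2} + \frac{1}{2} \cdot 3 = - \frac{9}{2} + \frac{3}{2} = -3$)
$X = 0$ ($X = 0 \left(-3\right) = 0$)
$E{\left(n,M \right)} = - \frac{3}{4} - \frac{n}{4}$ ($E{\left(n,M \right)} = \frac{3 + n}{-4} = \left(3 + n\right) \left(- \frac{1}{4}\right) = - \frac{3}{4} - \frac{n}{4}$)
$m{\left(U \right)} = - \frac{1}{2}$ ($m{\left(U \right)} = - \frac{3}{4} - - \frac{1}{4} = - \frac{3}{4} + \frac{1}{4} = - \frac{1}{2}$)
$-46583 - m{\left(X \right)} = -46583 - - \frac{1}{2} = -46583 + \frac{1}{2} = - \frac{93165}{2}$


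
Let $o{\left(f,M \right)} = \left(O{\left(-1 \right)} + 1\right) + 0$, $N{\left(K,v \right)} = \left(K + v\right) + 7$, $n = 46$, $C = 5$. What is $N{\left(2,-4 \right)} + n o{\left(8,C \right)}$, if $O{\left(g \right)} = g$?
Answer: $5$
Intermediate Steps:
$N{\left(K,v \right)} = 7 + K + v$
$o{\left(f,M \right)} = 0$ ($o{\left(f,M \right)} = \left(-1 + 1\right) + 0 = 0 + 0 = 0$)
$N{\left(2,-4 \right)} + n o{\left(8,C \right)} = \left(7 + 2 - 4\right) + 46 \cdot 0 = 5 + 0 = 5$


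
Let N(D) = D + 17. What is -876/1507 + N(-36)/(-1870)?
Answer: -146317/256190 ≈ -0.57113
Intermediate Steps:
N(D) = 17 + D
-876/1507 + N(-36)/(-1870) = -876/1507 + (17 - 36)/(-1870) = -876*1/1507 - 19*(-1/1870) = -876/1507 + 19/1870 = -146317/256190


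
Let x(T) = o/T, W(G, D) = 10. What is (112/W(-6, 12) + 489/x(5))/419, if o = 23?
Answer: 13513/48185 ≈ 0.28044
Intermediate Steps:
x(T) = 23/T
(112/W(-6, 12) + 489/x(5))/419 = (112/10 + 489/((23/5)))/419 = (112*(⅒) + 489/((23*(⅕))))*(1/419) = (56/5 + 489/(23/5))*(1/419) = (56/5 + 489*(5/23))*(1/419) = (56/5 + 2445/23)*(1/419) = (13513/115)*(1/419) = 13513/48185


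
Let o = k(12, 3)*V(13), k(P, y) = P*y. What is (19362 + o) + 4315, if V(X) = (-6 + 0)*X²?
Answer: -12827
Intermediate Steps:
V(X) = -6*X²
o = -36504 (o = (12*3)*(-6*13²) = 36*(-6*169) = 36*(-1014) = -36504)
(19362 + o) + 4315 = (19362 - 36504) + 4315 = -17142 + 4315 = -12827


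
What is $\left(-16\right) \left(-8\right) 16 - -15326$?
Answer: $17374$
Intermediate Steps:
$\left(-16\right) \left(-8\right) 16 - -15326 = 128 \cdot 16 + 15326 = 2048 + 15326 = 17374$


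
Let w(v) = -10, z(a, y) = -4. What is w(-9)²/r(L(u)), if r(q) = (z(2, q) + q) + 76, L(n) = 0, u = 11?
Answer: 25/18 ≈ 1.3889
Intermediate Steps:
r(q) = 72 + q (r(q) = (-4 + q) + 76 = 72 + q)
w(-9)²/r(L(u)) = (-10)²/(72 + 0) = 100/72 = 100*(1/72) = 25/18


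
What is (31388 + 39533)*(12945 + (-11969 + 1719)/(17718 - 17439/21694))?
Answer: 352851627108746785/384356853 ≈ 9.1803e+8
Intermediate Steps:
(31388 + 39533)*(12945 + (-11969 + 1719)/(17718 - 17439/21694)) = 70921*(12945 - 10250/(17718 - 17439*1/21694)) = 70921*(12945 - 10250/(17718 - 17439/21694)) = 70921*(12945 - 10250/384356853/21694) = 70921*(12945 - 10250*21694/384356853) = 70921*(12945 - 222363500/384356853) = 70921*(4975277098585/384356853) = 352851627108746785/384356853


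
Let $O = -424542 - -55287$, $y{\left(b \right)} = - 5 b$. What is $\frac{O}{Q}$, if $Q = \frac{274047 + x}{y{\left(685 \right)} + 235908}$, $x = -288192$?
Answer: $\frac{5723034011}{943} \approx 6.069 \cdot 10^{6}$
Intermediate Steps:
$Q = - \frac{14145}{232483}$ ($Q = \frac{274047 - 288192}{\left(-5\right) 685 + 235908} = - \frac{14145}{-3425 + 235908} = - \frac{14145}{232483} \approx -0.060843$)
$O = -369255$ ($O = -424542 + 55287 = -369255$)
$\frac{O}{Q} = - \frac{369255}{- \frac{14145}{232483}} = \left(-369255\right) \left(- \frac{232483}{14145}\right) = \frac{5723034011}{943}$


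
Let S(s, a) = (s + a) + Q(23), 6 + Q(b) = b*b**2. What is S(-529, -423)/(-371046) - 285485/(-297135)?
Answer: 96335663/103521834 ≈ 0.93058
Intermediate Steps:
Q(b) = -6 + b**3 (Q(b) = -6 + b*b**2 = -6 + b**3)
S(s, a) = 12161 + a + s (S(s, a) = (s + a) + (-6 + 23**3) = (a + s) + (-6 + 12167) = (a + s) + 12161 = 12161 + a + s)
S(-529, -423)/(-371046) - 285485/(-297135) = (12161 - 423 - 529)/(-371046) - 285485/(-297135) = 11209*(-1/371046) - 285485*(-1/297135) = -11209/371046 + 57097/59427 = 96335663/103521834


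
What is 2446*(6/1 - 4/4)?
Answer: 12230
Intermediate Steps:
2446*(6/1 - 4/4) = 2446*(6*1 - 4*1/4) = 2446*(6 - 1) = 2446*5 = 12230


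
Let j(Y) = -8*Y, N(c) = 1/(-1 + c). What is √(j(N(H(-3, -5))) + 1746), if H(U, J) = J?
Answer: √15726/3 ≈ 41.801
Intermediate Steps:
√(j(N(H(-3, -5))) + 1746) = √(-8/(-1 - 5) + 1746) = √(-8/(-6) + 1746) = √(-8*(-⅙) + 1746) = √(4/3 + 1746) = √(5242/3) = √15726/3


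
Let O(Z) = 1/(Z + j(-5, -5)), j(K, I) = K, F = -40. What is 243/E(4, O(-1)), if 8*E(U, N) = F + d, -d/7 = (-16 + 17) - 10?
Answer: 1944/23 ≈ 84.522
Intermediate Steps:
d = 63 (d = -7*((-16 + 17) - 10) = -7*(1 - 10) = -7*(-9) = 63)
O(Z) = 1/(-5 + Z) (O(Z) = 1/(Z - 5) = 1/(-5 + Z))
E(U, N) = 23/8 (E(U, N) = (-40 + 63)/8 = (1/8)*23 = 23/8)
243/E(4, O(-1)) = 243/(23/8) = 243*(8/23) = 1944/23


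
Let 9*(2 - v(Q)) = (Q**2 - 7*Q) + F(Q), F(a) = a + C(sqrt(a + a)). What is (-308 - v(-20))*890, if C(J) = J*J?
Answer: -685300/3 ≈ -2.2843e+5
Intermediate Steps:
C(J) = J**2
F(a) = 3*a (F(a) = a + (sqrt(a + a))**2 = a + (sqrt(2*a))**2 = a + (sqrt(2)*sqrt(a))**2 = a + 2*a = 3*a)
v(Q) = 2 - Q**2/9 + 4*Q/9 (v(Q) = 2 - ((Q**2 - 7*Q) + 3*Q)/9 = 2 - (Q**2 - 4*Q)/9 = 2 + (-Q**2/9 + 4*Q/9) = 2 - Q**2/9 + 4*Q/9)
(-308 - v(-20))*890 = (-308 - (2 - 1/9*(-20)**2 + (4/9)*(-20)))*890 = (-308 - (2 - 1/9*400 - 80/9))*890 = (-308 - (2 - 400/9 - 80/9))*890 = (-308 - 1*(-154/3))*890 = (-308 + 154/3)*890 = -770/3*890 = -685300/3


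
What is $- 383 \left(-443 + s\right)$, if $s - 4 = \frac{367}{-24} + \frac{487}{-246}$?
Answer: $\frac{57318631}{328} \approx 1.7475 \cdot 10^{5}$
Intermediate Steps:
$s = - \frac{4353}{328}$ ($s = 4 + \left(\frac{367}{-24} + \frac{487}{-246}\right) = 4 + \left(367 \left(- \frac{1}{24}\right) + 487 \left(- \frac{1}{246}\right)\right) = 4 - \frac{5665}{328} = - \frac{4353}{328} \approx -13.271$)
$- 383 \left(-443 + s\right) = - 383 \left(-443 - \frac{4353}{328}\right) = \left(-383\right) \left(- \frac{149657}{328}\right) = \frac{57318631}{328}$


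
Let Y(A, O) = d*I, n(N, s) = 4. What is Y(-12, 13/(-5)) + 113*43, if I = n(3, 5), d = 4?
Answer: 4875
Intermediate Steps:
I = 4
Y(A, O) = 16 (Y(A, O) = 4*4 = 16)
Y(-12, 13/(-5)) + 113*43 = 16 + 113*43 = 16 + 4859 = 4875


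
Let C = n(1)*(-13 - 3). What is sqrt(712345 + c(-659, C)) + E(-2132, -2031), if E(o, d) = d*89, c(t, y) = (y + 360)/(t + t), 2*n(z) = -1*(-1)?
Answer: -180759 + sqrt(309357782961)/659 ≈ -1.7992e+5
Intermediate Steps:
n(z) = 1/2 (n(z) = (-1*(-1))/2 = (1/2)*1 = 1/2)
C = -8 (C = (-13 - 3)/2 = (1/2)*(-16) = -8)
c(t, y) = (360 + y)/(2*t) (c(t, y) = (360 + y)/((2*t)) = (360 + y)*(1/(2*t)) = (360 + y)/(2*t))
E(o, d) = 89*d
sqrt(712345 + c(-659, C)) + E(-2132, -2031) = sqrt(712345 + (1/2)*(360 - 8)/(-659)) + 89*(-2031) = sqrt(712345 + (1/2)*(-1/659)*352) - 180759 = sqrt(712345 - 176/659) - 180759 = sqrt(469435179/659) - 180759 = sqrt(309357782961)/659 - 180759 = -180759 + sqrt(309357782961)/659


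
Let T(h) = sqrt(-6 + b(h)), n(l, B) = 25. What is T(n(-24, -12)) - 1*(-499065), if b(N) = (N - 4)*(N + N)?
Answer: 499065 + 6*sqrt(29) ≈ 4.9910e+5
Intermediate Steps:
b(N) = 2*N*(-4 + N) (b(N) = (-4 + N)*(2*N) = 2*N*(-4 + N))
T(h) = sqrt(-6 + 2*h*(-4 + h))
T(n(-24, -12)) - 1*(-499065) = sqrt(2)*sqrt(-3 + 25*(-4 + 25)) - 1*(-499065) = sqrt(2)*sqrt(-3 + 25*21) + 499065 = sqrt(2)*sqrt(-3 + 525) + 499065 = sqrt(2)*sqrt(522) + 499065 = sqrt(2)*(3*sqrt(58)) + 499065 = 6*sqrt(29) + 499065 = 499065 + 6*sqrt(29)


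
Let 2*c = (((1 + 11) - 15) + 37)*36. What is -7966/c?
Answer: -3983/306 ≈ -13.016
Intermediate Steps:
c = 612 (c = ((((1 + 11) - 15) + 37)*36)/2 = (((12 - 15) + 37)*36)/2 = ((-3 + 37)*36)/2 = (34*36)/2 = (1/2)*1224 = 612)
-7966/c = -7966/612 = -7966*1/612 = -3983/306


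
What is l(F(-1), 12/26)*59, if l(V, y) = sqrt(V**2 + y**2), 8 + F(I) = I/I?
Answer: 59*sqrt(8317)/13 ≈ 413.90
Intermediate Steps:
F(I) = -7 (F(I) = -8 + I/I = -8 + 1 = -7)
l(F(-1), 12/26)*59 = sqrt((-7)**2 + (12/26)**2)*59 = sqrt(49 + (12*(1/26))**2)*59 = sqrt(49 + (6/13)**2)*59 = sqrt(49 + 36/169)*59 = sqrt(8317/169)*59 = (sqrt(8317)/13)*59 = 59*sqrt(8317)/13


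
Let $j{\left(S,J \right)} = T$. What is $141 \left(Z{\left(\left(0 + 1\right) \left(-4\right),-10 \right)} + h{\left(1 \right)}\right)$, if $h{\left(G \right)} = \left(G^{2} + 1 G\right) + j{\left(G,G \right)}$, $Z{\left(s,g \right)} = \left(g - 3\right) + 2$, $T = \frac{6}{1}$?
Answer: $-423$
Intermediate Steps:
$T = 6$ ($T = 6 \cdot 1 = 6$)
$j{\left(S,J \right)} = 6$
$Z{\left(s,g \right)} = -1 + g$ ($Z{\left(s,g \right)} = \left(-3 + g\right) + 2 = -1 + g$)
$h{\left(G \right)} = 6 + G + G^{2}$ ($h{\left(G \right)} = \left(G^{2} + 1 G\right) + 6 = \left(G^{2} + G\right) + 6 = \left(G + G^{2}\right) + 6 = 6 + G + G^{2}$)
$141 \left(Z{\left(\left(0 + 1\right) \left(-4\right),-10 \right)} + h{\left(1 \right)}\right) = 141 \left(\left(-1 - 10\right) + \left(6 + 1 + 1^{2}\right)\right) = 141 \left(-11 + \left(6 + 1 + 1\right)\right) = 141 \left(-11 + 8\right) = 141 \left(-3\right) = -423$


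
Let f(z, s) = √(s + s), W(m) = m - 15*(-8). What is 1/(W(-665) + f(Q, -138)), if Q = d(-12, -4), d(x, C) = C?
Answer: -545/297301 - 2*I*√69/297301 ≈ -0.0018332 - 5.588e-5*I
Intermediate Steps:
W(m) = 120 + m (W(m) = m + 120 = 120 + m)
Q = -4
f(z, s) = √2*√s (f(z, s) = √(2*s) = √2*√s)
1/(W(-665) + f(Q, -138)) = 1/((120 - 665) + √2*√(-138)) = 1/(-545 + √2*(I*√138)) = 1/(-545 + 2*I*√69)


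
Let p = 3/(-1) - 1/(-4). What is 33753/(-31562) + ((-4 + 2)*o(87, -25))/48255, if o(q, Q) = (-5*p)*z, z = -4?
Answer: -325055839/304604862 ≈ -1.0671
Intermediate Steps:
p = -11/4 (p = 3*(-1) - 1*(-1/4) = -3 + 1/4 = -11/4 ≈ -2.7500)
o(q, Q) = -55 (o(q, Q) = -5*(-11/4)*(-4) = (55/4)*(-4) = -55)
33753/(-31562) + ((-4 + 2)*o(87, -25))/48255 = 33753/(-31562) + ((-4 + 2)*(-55))/48255 = 33753*(-1/31562) - 2*(-55)*(1/48255) = -33753/31562 + 110*(1/48255) = -33753/31562 + 22/9651 = -325055839/304604862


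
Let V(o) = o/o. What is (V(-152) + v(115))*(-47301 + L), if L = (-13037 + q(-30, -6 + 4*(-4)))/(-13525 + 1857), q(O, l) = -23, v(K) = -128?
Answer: 17522666504/2917 ≈ 6.0071e+6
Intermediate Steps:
V(o) = 1
L = 3265/2917 (L = (-13037 - 23)/(-13525 + 1857) = -13060/(-11668) = -13060*(-1/11668) = 3265/2917 ≈ 1.1193)
(V(-152) + v(115))*(-47301 + L) = (1 - 128)*(-47301 + 3265/2917) = -127*(-137973752/2917) = 17522666504/2917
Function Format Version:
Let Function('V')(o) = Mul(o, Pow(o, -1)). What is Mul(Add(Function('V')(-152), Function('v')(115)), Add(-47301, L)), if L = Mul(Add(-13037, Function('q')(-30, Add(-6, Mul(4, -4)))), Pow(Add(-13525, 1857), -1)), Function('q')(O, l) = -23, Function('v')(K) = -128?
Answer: Rational(17522666504, 2917) ≈ 6.0071e+6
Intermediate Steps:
Function('V')(o) = 1
L = Rational(3265, 2917) (L = Mul(Add(-13037, -23), Pow(Add(-13525, 1857), -1)) = Mul(-13060, Pow(-11668, -1)) = Mul(-13060, Rational(-1, 11668)) = Rational(3265, 2917) ≈ 1.1193)
Mul(Add(Function('V')(-152), Function('v')(115)), Add(-47301, L)) = Mul(Add(1, -128), Add(-47301, Rational(3265, 2917))) = Mul(-127, Rational(-137973752, 2917)) = Rational(17522666504, 2917)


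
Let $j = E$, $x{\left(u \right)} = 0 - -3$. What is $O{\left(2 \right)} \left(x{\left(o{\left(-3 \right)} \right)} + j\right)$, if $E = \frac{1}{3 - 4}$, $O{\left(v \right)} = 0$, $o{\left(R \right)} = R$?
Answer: $0$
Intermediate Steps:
$x{\left(u \right)} = 3$ ($x{\left(u \right)} = 0 + 3 = 3$)
$E = -1$ ($E = \frac{1}{-1} = -1$)
$j = -1$
$O{\left(2 \right)} \left(x{\left(o{\left(-3 \right)} \right)} + j\right) = 0 \left(3 - 1\right) = 0 \cdot 2 = 0$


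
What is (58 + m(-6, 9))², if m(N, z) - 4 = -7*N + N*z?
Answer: 2500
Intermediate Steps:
m(N, z) = 4 - 7*N + N*z (m(N, z) = 4 + (-7*N + N*z) = 4 - 7*N + N*z)
(58 + m(-6, 9))² = (58 + (4 - 7*(-6) - 6*9))² = (58 + (4 + 42 - 54))² = (58 - 8)² = 50² = 2500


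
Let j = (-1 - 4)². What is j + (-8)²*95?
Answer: 6105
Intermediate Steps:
j = 25 (j = (-5)² = 25)
j + (-8)²*95 = 25 + (-8)²*95 = 25 + 64*95 = 25 + 6080 = 6105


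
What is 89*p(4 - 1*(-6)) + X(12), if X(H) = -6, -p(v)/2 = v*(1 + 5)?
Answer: -10686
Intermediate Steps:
p(v) = -12*v (p(v) = -2*v*(1 + 5) = -2*v*6 = -12*v)
89*p(4 - 1*(-6)) + X(12) = 89*(-12*(4 - 1*(-6))) - 6 = 89*(-12*(4 + 6)) - 6 = 89*(-12*10) - 6 = 89*(-120) - 6 = -10680 - 6 = -10686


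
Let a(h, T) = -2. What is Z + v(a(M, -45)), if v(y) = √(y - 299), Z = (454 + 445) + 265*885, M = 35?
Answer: 235424 + I*√301 ≈ 2.3542e+5 + 17.349*I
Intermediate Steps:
Z = 235424 (Z = 899 + 234525 = 235424)
v(y) = √(-299 + y)
Z + v(a(M, -45)) = 235424 + √(-299 - 2) = 235424 + √(-301) = 235424 + I*√301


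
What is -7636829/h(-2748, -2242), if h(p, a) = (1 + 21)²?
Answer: -7636829/484 ≈ -15779.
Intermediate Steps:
h(p, a) = 484 (h(p, a) = 22² = 484)
-7636829/h(-2748, -2242) = -7636829/484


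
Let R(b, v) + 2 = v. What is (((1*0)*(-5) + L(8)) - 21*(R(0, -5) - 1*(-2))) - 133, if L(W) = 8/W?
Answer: -27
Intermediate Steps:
R(b, v) = -2 + v
(((1*0)*(-5) + L(8)) - 21*(R(0, -5) - 1*(-2))) - 133 = (((1*0)*(-5) + 8/8) - 21*((-2 - 5) - 1*(-2))) - 133 = ((0*(-5) + 8*(⅛)) - 21*(-7 + 2)) - 133 = ((0 + 1) - 21*(-5)) - 133 = (1 + 105) - 133 = 106 - 133 = -27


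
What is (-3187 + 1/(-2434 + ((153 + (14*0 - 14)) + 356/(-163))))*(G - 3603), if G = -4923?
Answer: 10174447789380/374441 ≈ 2.7172e+7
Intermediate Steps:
(-3187 + 1/(-2434 + ((153 + (14*0 - 14)) + 356/(-163))))*(G - 3603) = (-3187 + 1/(-2434 + ((153 + (14*0 - 14)) + 356/(-163))))*(-4923 - 3603) = (-3187 + 1/(-2434 + ((153 + (0 - 14)) + 356*(-1/163))))*(-8526) = (-3187 + 1/(-2434 + ((153 - 14) - 356/163)))*(-8526) = (-3187 + 1/(-2434 + (139 - 356/163)))*(-8526) = (-3187 + 1/(-2434 + 22301/163))*(-8526) = (-3187 + 1/(-374441/163))*(-8526) = (-3187 - 163/374441)*(-8526) = -1193343630/374441*(-8526) = 10174447789380/374441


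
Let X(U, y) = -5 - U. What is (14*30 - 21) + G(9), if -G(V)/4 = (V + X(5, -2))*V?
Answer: 435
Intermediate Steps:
G(V) = -4*V*(-10 + V) (G(V) = -4*(V + (-5 - 1*5))*V = -4*(V + (-5 - 5))*V = -4*(V - 10)*V = -4*(-10 + V)*V = -4*V*(-10 + V))
(14*30 - 21) + G(9) = (14*30 - 21) + 4*9*(10 - 1*9) = (420 - 21) + 4*9*(10 - 9) = 399 + 4*9*1 = 399 + 36 = 435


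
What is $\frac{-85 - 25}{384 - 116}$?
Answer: $- \frac{55}{134} \approx -0.41045$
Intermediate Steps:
$\frac{-85 - 25}{384 - 116} = - \frac{110}{268} = \left(-110\right) \frac{1}{268} = - \frac{55}{134}$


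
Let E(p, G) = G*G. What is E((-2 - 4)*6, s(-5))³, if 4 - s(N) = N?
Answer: 531441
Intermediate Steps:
s(N) = 4 - N
E(p, G) = G²
E((-2 - 4)*6, s(-5))³ = ((4 - 1*(-5))²)³ = ((4 + 5)²)³ = (9²)³ = 81³ = 531441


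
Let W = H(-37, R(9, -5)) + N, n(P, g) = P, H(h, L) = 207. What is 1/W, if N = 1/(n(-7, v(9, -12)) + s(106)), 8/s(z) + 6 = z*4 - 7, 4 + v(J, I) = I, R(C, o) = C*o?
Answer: 2869/593472 ≈ 0.0048343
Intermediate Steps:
v(J, I) = -4 + I
s(z) = 8/(-13 + 4*z) (s(z) = 8/(-6 + (z*4 - 7)) = 8/(-6 + (4*z - 7)) = 8/(-6 + (-7 + 4*z)) = 8/(-13 + 4*z))
N = -411/2869 (N = 1/(-7 + 8/(-13 + 4*106)) = 1/(-7 + 8/(-13 + 424)) = 1/(-7 + 8/411) = 1/(-2869/411) = -411/2869 ≈ -0.14326)
W = 593472/2869 (W = 207 - 411/2869 = 593472/2869 ≈ 206.86)
1/W = 1/(593472/2869) = 2869/593472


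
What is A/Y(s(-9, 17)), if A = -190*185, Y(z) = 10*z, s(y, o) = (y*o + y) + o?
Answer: 703/29 ≈ 24.241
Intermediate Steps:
s(y, o) = o + y + o*y (s(y, o) = (o*y + y) + o = (y + o*y) + o = o + y + o*y)
A = -35150
A/Y(s(-9, 17)) = -35150*1/(10*(17 - 9 + 17*(-9))) = -35150*1/(10*(17 - 9 - 153)) = -35150/(10*(-145)) = -35150/(-1450) = -35150*(-1/1450) = 703/29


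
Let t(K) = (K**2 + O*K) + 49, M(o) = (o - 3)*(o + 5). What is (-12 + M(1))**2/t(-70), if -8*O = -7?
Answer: 768/6517 ≈ 0.11785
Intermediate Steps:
M(o) = (-3 + o)*(5 + o)
O = 7/8 (O = -1/8*(-7) = 7/8 ≈ 0.87500)
t(K) = 49 + K**2 + 7*K/8 (t(K) = (K**2 + 7*K/8) + 49 = 49 + K**2 + 7*K/8)
(-12 + M(1))**2/t(-70) = (-12 + (-15 + 1**2 + 2*1))**2/(49 + (-70)**2 + (7/8)*(-70)) = (-12 + (-15 + 1 + 2))**2/(49 + 4900 - 245/4) = (-12 - 12)**2/(19551/4) = (-24)**2*(4/19551) = 576*(4/19551) = 768/6517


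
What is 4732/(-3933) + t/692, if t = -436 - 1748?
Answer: -2966054/680409 ≈ -4.3592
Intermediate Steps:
t = -2184
4732/(-3933) + t/692 = 4732/(-3933) - 2184/692 = 4732*(-1/3933) - 2184*1/692 = -4732/3933 - 546/173 = -2966054/680409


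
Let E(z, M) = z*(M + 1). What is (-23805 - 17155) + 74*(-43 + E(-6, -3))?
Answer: -43254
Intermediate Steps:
E(z, M) = z*(1 + M)
(-23805 - 17155) + 74*(-43 + E(-6, -3)) = (-23805 - 17155) + 74*(-43 - 6*(1 - 3)) = -40960 + 74*(-43 - 6*(-2)) = -40960 + 74*(-43 + 12) = -40960 + 74*(-31) = -40960 - 2294 = -43254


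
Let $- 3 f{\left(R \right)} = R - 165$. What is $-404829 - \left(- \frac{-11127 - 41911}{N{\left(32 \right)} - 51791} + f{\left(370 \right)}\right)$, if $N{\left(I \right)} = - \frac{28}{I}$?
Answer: $- \frac{503118259558}{1243005} \approx -4.0476 \cdot 10^{5}$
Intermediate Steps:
$f{\left(R \right)} = 55 - \frac{R}{3}$ ($f{\left(R \right)} = - \frac{R - 165}{3} = - \frac{-165 + R}{3} = 55 - \frac{R}{3}$)
$-404829 - \left(- \frac{-11127 - 41911}{N{\left(32 \right)} - 51791} + f{\left(370 \right)}\right) = -404829 - \left(55 - \frac{370}{3} - \frac{-11127 - 41911}{- \frac{28}{32} - 51791}\right) = -404829 - \left(- \frac{205}{3} + \frac{53038}{\left(-28\right) \frac{1}{32} - 51791}\right) = -404829 - \left(- \frac{205}{3} + \frac{53038}{- \frac{7}{8} - 51791}\right) = -404829 + \left(- \frac{53038}{- \frac{414335}{8}} + \frac{205}{3}\right) = -404829 + \left(\left(-53038\right) \left(- \frac{8}{414335}\right) + \frac{205}{3}\right) = -404829 + \left(\frac{424304}{414335} + \frac{205}{3}\right) = -404829 + \frac{86211587}{1243005} = - \frac{503118259558}{1243005}$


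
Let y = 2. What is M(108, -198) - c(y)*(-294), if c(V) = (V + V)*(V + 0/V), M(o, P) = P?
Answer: 2154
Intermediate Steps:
c(V) = 2*V**2 (c(V) = (2*V)*(V + 0) = (2*V)*V = 2*V**2)
M(108, -198) - c(y)*(-294) = -198 - 2*2**2*(-294) = -198 - 2*4*(-294) = -198 - 8*(-294) = -198 - 1*(-2352) = -198 + 2352 = 2154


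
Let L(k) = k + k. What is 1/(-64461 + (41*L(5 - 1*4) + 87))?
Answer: -1/64292 ≈ -1.5554e-5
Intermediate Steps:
L(k) = 2*k
1/(-64461 + (41*L(5 - 1*4) + 87)) = 1/(-64461 + (41*(2*(5 - 1*4)) + 87)) = 1/(-64461 + (41*(2*(5 - 4)) + 87)) = 1/(-64461 + (41*(2*1) + 87)) = 1/(-64461 + (41*2 + 87)) = 1/(-64461 + (82 + 87)) = 1/(-64461 + 169) = 1/(-64292) = -1/64292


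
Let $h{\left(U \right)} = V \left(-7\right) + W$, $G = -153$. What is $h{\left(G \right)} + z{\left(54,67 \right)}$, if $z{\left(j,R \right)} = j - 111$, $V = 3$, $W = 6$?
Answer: $-72$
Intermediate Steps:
$z{\left(j,R \right)} = -111 + j$
$h{\left(U \right)} = -15$ ($h{\left(U \right)} = 3 \left(-7\right) + 6 = -21 + 6 = -15$)
$h{\left(G \right)} + z{\left(54,67 \right)} = -15 + \left(-111 + 54\right) = -15 - 57 = -72$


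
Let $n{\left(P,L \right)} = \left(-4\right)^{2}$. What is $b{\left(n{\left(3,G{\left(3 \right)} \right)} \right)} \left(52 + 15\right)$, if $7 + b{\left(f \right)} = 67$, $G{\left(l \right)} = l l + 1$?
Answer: $4020$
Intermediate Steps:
$G{\left(l \right)} = 1 + l^{2}$ ($G{\left(l \right)} = l^{2} + 1 = 1 + l^{2}$)
$n{\left(P,L \right)} = 16$
$b{\left(f \right)} = 60$ ($b{\left(f \right)} = -7 + 67 = 60$)
$b{\left(n{\left(3,G{\left(3 \right)} \right)} \right)} \left(52 + 15\right) = 60 \left(52 + 15\right) = 60 \cdot 67 = 4020$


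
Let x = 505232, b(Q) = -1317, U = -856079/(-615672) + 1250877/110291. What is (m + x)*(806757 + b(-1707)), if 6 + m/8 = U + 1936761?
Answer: 36459811260647674156480/2829295023 ≈ 1.2887e+13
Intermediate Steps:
U = 864547753333/67903080552 (U = -856079*(-1/615672) + 1250877*(1/110291) = 856079/615672 + 1250877/110291 = 864547753333/67903080552 ≈ 12.732)
m = 131512495322242093/8487885069 (m = -48 + 8*(864547753333/67903080552 + 1936761) = -48 + 8*(131512902740725405/67903080552) = -48 + 131512902740725405/8487885069 = 131512495322242093/8487885069 ≈ 1.5494e+7)
(m + x)*(806757 + b(-1707)) = (131512495322242093/8487885069 + 505232)*(806757 - 1317) = (135800846471423101/8487885069)*805440 = 36459811260647674156480/2829295023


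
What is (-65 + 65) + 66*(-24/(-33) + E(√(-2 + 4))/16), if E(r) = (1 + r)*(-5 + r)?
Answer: 285/8 - 33*√2/2 ≈ 12.290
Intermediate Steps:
(-65 + 65) + 66*(-24/(-33) + E(√(-2 + 4))/16) = (-65 + 65) + 66*(-24/(-33) + (-5 + (√(-2 + 4))² - 4*√(-2 + 4))/16) = 0 + 66*(-24*(-1/33) + (-5 + (√2)² - 4*√2)*(1/16)) = 0 + 66*(8/11 + (-5 + 2 - 4*√2)*(1/16)) = 0 + 66*(8/11 + (-3 - 4*√2)*(1/16)) = 0 + 66*(8/11 + (-3/16 - √2/4)) = 0 + 66*(95/176 - √2/4) = 0 + (285/8 - 33*√2/2) = 285/8 - 33*√2/2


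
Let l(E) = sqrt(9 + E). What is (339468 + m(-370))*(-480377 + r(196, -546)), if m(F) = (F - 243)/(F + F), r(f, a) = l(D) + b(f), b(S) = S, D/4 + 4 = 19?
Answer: -120624796294873/740 + 251206933*sqrt(69)/740 ≈ -1.6300e+11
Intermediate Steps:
D = 60 (D = -16 + 4*19 = -16 + 76 = 60)
r(f, a) = f + sqrt(69) (r(f, a) = sqrt(9 + 60) + f = sqrt(69) + f = f + sqrt(69))
m(F) = (-243 + F)/(2*F) (m(F) = (-243 + F)/((2*F)) = (-243 + F)*(1/(2*F)) = (-243 + F)/(2*F))
(339468 + m(-370))*(-480377 + r(196, -546)) = (339468 + (1/2)*(-243 - 370)/(-370))*(-480377 + (196 + sqrt(69))) = (339468 + (1/2)*(-1/370)*(-613))*(-480181 + sqrt(69)) = (339468 + 613/740)*(-480181 + sqrt(69)) = 251206933*(-480181 + sqrt(69))/740 = -120624796294873/740 + 251206933*sqrt(69)/740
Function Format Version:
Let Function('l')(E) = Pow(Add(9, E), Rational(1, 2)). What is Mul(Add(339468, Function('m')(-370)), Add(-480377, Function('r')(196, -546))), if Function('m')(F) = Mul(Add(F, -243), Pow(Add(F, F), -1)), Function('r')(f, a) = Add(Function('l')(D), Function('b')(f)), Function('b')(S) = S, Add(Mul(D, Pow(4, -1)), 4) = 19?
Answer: Add(Rational(-120624796294873, 740), Mul(Rational(251206933, 740), Pow(69, Rational(1, 2)))) ≈ -1.6300e+11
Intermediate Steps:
D = 60 (D = Add(-16, Mul(4, 19)) = Add(-16, 76) = 60)
Function('r')(f, a) = Add(f, Pow(69, Rational(1, 2))) (Function('r')(f, a) = Add(Pow(Add(9, 60), Rational(1, 2)), f) = Add(Pow(69, Rational(1, 2)), f) = Add(f, Pow(69, Rational(1, 2))))
Function('m')(F) = Mul(Rational(1, 2), Pow(F, -1), Add(-243, F)) (Function('m')(F) = Mul(Add(-243, F), Pow(Mul(2, F), -1)) = Mul(Add(-243, F), Mul(Rational(1, 2), Pow(F, -1))) = Mul(Rational(1, 2), Pow(F, -1), Add(-243, F)))
Mul(Add(339468, Function('m')(-370)), Add(-480377, Function('r')(196, -546))) = Mul(Add(339468, Mul(Rational(1, 2), Pow(-370, -1), Add(-243, -370))), Add(-480377, Add(196, Pow(69, Rational(1, 2))))) = Mul(Add(339468, Mul(Rational(1, 2), Rational(-1, 370), -613)), Add(-480181, Pow(69, Rational(1, 2)))) = Mul(Add(339468, Rational(613, 740)), Add(-480181, Pow(69, Rational(1, 2)))) = Mul(Rational(251206933, 740), Add(-480181, Pow(69, Rational(1, 2)))) = Add(Rational(-120624796294873, 740), Mul(Rational(251206933, 740), Pow(69, Rational(1, 2))))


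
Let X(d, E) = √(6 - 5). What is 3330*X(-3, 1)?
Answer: 3330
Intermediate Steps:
X(d, E) = 1 (X(d, E) = √1 = 1)
3330*X(-3, 1) = 3330*1 = 3330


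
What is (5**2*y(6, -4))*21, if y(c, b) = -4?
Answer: -2100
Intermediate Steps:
(5**2*y(6, -4))*21 = (5**2*(-4))*21 = (25*(-4))*21 = -100*21 = -2100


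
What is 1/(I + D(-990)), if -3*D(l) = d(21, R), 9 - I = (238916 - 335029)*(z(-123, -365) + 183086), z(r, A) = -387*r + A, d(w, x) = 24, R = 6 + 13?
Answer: 1/22136938387 ≈ 4.5173e-11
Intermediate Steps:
R = 19
z(r, A) = A - 387*r
I = 22136938395 (I = 9 - (238916 - 335029)*((-365 - 387*(-123)) + 183086) = 9 - (-96113)*((-365 + 47601) + 183086) = 9 - (-96113)*(47236 + 183086) = 9 - (-96113)*230322 = 9 - 1*(-22136938386) = 9 + 22136938386 = 22136938395)
D(l) = -8 (D(l) = -1/3*24 = -8)
1/(I + D(-990)) = 1/(22136938395 - 8) = 1/22136938387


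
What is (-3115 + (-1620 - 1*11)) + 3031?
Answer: -1715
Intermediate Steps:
(-3115 + (-1620 - 1*11)) + 3031 = (-3115 + (-1620 - 11)) + 3031 = (-3115 - 1631) + 3031 = -4746 + 3031 = -1715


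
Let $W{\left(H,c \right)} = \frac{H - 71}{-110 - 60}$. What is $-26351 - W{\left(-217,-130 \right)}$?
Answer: $- \frac{2239979}{85} \approx -26353.0$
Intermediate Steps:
$W{\left(H,c \right)} = \frac{71}{170} - \frac{H}{170}$ ($W{\left(H,c \right)} = \frac{-71 + H}{-170} = \left(-71 + H\right) \left(- \frac{1}{170}\right) = \frac{71}{170} - \frac{H}{170}$)
$-26351 - W{\left(-217,-130 \right)} = -26351 - \left(\frac{71}{170} - - \frac{217}{170}\right) = -26351 - \left(\frac{71}{170} + \frac{217}{170}\right) = -26351 - \frac{144}{85} = - \frac{2239979}{85}$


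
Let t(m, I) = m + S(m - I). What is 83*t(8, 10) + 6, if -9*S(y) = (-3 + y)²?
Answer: 3955/9 ≈ 439.44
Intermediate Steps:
S(y) = -(-3 + y)²/9
t(m, I) = m - (-3 + m - I)²/9 (t(m, I) = m - (-3 + (m - I))²/9 = m - (-3 + m - I)²/9)
83*t(8, 10) + 6 = 83*(8 - (3 + 10 - 1*8)²/9) + 6 = 83*(8 - (3 + 10 - 8)²/9) + 6 = 83*(8 - ⅑*5²) + 6 = 83*(8 - ⅑*25) + 6 = 83*(8 - 25/9) + 6 = 83*(47/9) + 6 = 3901/9 + 6 = 3955/9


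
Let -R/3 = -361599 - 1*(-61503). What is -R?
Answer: -900288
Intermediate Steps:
R = 900288 (R = -3*(-361599 - 1*(-61503)) = -3*(-361599 + 61503) = -3*(-300096) = 900288)
-R = -1*900288 = -900288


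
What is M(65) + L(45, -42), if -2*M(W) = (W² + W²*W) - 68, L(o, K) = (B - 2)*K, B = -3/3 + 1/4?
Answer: -278551/2 ≈ -1.3928e+5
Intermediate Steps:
B = -¾ (B = -3*⅓ + 1*(¼) = -1 + ¼ = -¾ ≈ -0.75000)
L(o, K) = -11*K/4 (L(o, K) = (-¾ - 2)*K = -11*K/4)
M(W) = 34 - W²/2 - W³/2 (M(W) = -((W² + W²*W) - 68)/2 = -((W² + W³) - 68)/2 = -(-68 + W² + W³)/2 = 34 - W²/2 - W³/2)
M(65) + L(45, -42) = (34 - ½*65² - ½*65³) - 11/4*(-42) = (34 - ½*4225 - ½*274625) + 231/2 = (34 - 4225/2 - 274625/2) + 231/2 = -139391 + 231/2 = -278551/2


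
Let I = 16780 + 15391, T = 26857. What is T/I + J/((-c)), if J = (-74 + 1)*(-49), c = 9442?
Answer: 138508127/303758582 ≈ 0.45598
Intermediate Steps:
I = 32171
J = 3577 (J = -73*(-49) = 3577)
T/I + J/((-c)) = 26857/32171 + 3577/((-1*9442)) = 26857*(1/32171) + 3577/(-9442) = 26857/32171 + 3577*(-1/9442) = 26857/32171 - 3577/9442 = 138508127/303758582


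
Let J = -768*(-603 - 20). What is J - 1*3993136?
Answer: -3514672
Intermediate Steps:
J = 478464 (J = -768*(-623) = 478464)
J - 1*3993136 = 478464 - 1*3993136 = 478464 - 3993136 = -3514672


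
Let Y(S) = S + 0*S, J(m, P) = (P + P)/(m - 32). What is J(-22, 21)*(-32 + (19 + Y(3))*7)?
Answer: -854/9 ≈ -94.889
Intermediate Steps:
J(m, P) = 2*P/(-32 + m) (J(m, P) = (2*P)/(-32 + m) = 2*P/(-32 + m))
Y(S) = S (Y(S) = S + 0 = S)
J(-22, 21)*(-32 + (19 + Y(3))*7) = (2*21/(-32 - 22))*(-32 + (19 + 3)*7) = (2*21/(-54))*(-32 + 22*7) = (2*21*(-1/54))*(-32 + 154) = -7/9*122 = -854/9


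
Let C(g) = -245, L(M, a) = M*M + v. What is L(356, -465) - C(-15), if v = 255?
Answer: 127236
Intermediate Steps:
L(M, a) = 255 + M² (L(M, a) = M*M + 255 = M² + 255 = 255 + M²)
L(356, -465) - C(-15) = (255 + 356²) - 1*(-245) = (255 + 126736) + 245 = 126991 + 245 = 127236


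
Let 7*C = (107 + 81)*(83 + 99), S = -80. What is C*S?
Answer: -391040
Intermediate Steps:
C = 4888 (C = ((107 + 81)*(83 + 99))/7 = (188*182)/7 = (1/7)*34216 = 4888)
C*S = 4888*(-80) = -391040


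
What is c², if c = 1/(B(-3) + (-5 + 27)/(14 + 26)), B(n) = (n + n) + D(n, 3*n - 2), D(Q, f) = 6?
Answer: 400/121 ≈ 3.3058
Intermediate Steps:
B(n) = 6 + 2*n (B(n) = (n + n) + 6 = 2*n + 6 = 6 + 2*n)
c = 20/11 (c = 1/((6 + 2*(-3)) + (-5 + 27)/(14 + 26)) = 1/((6 - 6) + 22/40) = 1/(0 + 22*(1/40)) = 1/(0 + 11/20) = 1/(11/20) = 20/11 ≈ 1.8182)
c² = (20/11)² = 400/121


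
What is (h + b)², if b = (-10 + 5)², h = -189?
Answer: 26896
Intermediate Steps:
b = 25 (b = (-5)² = 25)
(h + b)² = (-189 + 25)² = (-164)² = 26896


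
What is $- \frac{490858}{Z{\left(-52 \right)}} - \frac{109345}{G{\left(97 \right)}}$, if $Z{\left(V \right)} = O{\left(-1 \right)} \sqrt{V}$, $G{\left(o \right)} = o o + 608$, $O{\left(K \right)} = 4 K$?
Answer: $- \frac{109345}{10017} - \frac{245429 i \sqrt{13}}{52} \approx -10.916 - 17017.0 i$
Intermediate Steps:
$G{\left(o \right)} = 608 + o^{2}$ ($G{\left(o \right)} = o^{2} + 608 = 608 + o^{2}$)
$Z{\left(V \right)} = - 4 \sqrt{V}$ ($Z{\left(V \right)} = 4 \left(-1\right) \sqrt{V} = - 4 \sqrt{V}$)
$- \frac{490858}{Z{\left(-52 \right)}} - \frac{109345}{G{\left(97 \right)}} = - \frac{490858}{\left(-4\right) \sqrt{-52}} - \frac{109345}{608 + 97^{2}} = - \frac{490858}{\left(-4\right) 2 i \sqrt{13}} - \frac{109345}{608 + 9409} = - \frac{490858}{\left(-8\right) i \sqrt{13}} - \frac{109345}{10017} = - 490858 \frac{i \sqrt{13}}{104} - \frac{109345}{10017} = - \frac{245429 i \sqrt{13}}{52} - \frac{109345}{10017} = - \frac{109345}{10017} - \frac{245429 i \sqrt{13}}{52}$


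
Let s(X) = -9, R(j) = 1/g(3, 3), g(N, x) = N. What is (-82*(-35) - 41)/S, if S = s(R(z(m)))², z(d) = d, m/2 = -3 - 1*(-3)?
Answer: 943/27 ≈ 34.926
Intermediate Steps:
m = 0 (m = 2*(-3 - 1*(-3)) = 2*(-3 + 3) = 2*0 = 0)
R(j) = ⅓ (R(j) = 1/3 = ⅓)
S = 81 (S = (-9)² = 81)
(-82*(-35) - 41)/S = (-82*(-35) - 41)/81 = (2870 - 41)*(1/81) = 2829*(1/81) = 943/27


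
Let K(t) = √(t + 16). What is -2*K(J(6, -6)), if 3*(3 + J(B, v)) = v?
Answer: -2*√11 ≈ -6.6332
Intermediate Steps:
J(B, v) = -3 + v/3
K(t) = √(16 + t)
-2*K(J(6, -6)) = -2*√(16 + (-3 + (⅓)*(-6))) = -2*√(16 + (-3 - 2)) = -2*√(16 - 5) = -2*√11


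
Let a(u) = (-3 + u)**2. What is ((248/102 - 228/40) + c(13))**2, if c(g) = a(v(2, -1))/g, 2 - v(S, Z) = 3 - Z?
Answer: 79584241/43956900 ≈ 1.8105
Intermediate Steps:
v(S, Z) = -1 + Z (v(S, Z) = 2 - (3 - Z) = 2 + (-3 + Z) = -1 + Z)
c(g) = 25/g (c(g) = (-3 + (-1 - 1))**2/g = (-3 - 2)**2/g = (-5)**2/g = 25/g)
((248/102 - 228/40) + c(13))**2 = ((248/102 - 228/40) + 25/13)**2 = ((248*(1/102) - 228*1/40) + 25*(1/13))**2 = ((124/51 - 57/10) + 25/13)**2 = (-1667/510 + 25/13)**2 = (-8921/6630)**2 = 79584241/43956900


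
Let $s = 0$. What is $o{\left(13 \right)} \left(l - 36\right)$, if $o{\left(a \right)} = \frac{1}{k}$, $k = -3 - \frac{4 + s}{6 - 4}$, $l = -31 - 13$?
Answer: $16$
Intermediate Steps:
$l = -44$ ($l = -31 - 13 = -44$)
$k = -5$ ($k = -3 - \frac{4 + 0}{6 - 4} = -3 - \frac{4}{2} = -3 - 4 \cdot \frac{1}{2} = -3 - 2 = -5$)
$o{\left(a \right)} = - \frac{1}{5}$ ($o{\left(a \right)} = \frac{1}{-5} = - \frac{1}{5}$)
$o{\left(13 \right)} \left(l - 36\right) = - \frac{-44 - 36}{5} = \left(- \frac{1}{5}\right) \left(-80\right) = 16$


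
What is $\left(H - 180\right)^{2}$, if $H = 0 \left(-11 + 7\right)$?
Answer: $32400$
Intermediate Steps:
$H = 0$ ($H = 0 \left(-4\right) = 0$)
$\left(H - 180\right)^{2} = \left(0 - 180\right)^{2} = \left(-180\right)^{2} = 32400$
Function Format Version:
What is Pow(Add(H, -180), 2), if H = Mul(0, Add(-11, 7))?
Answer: 32400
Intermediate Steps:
H = 0 (H = Mul(0, -4) = 0)
Pow(Add(H, -180), 2) = Pow(Add(0, -180), 2) = Pow(-180, 2) = 32400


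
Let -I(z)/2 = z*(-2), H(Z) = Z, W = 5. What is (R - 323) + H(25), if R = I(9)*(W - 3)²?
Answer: -154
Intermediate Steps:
I(z) = 4*z (I(z) = -2*z*(-2) = -(-4)*z = 4*z)
R = 144 (R = (4*9)*(5 - 3)² = 36*2² = 36*4 = 144)
(R - 323) + H(25) = (144 - 323) + 25 = -179 + 25 = -154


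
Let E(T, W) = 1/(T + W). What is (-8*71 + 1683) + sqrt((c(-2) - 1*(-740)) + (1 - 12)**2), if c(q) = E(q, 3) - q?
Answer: 1115 + 12*sqrt(6) ≈ 1144.4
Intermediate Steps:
c(q) = 1/(3 + q) - q (c(q) = 1/(q + 3) - q = 1/(3 + q) - q)
(-8*71 + 1683) + sqrt((c(-2) - 1*(-740)) + (1 - 12)**2) = (-8*71 + 1683) + sqrt(((1 - 1*(-2)*(3 - 2))/(3 - 2) - 1*(-740)) + (1 - 12)**2) = (-568 + 1683) + sqrt(((1 - 1*(-2)*1)/1 + 740) + (-11)**2) = 1115 + sqrt((1*(1 + 2) + 740) + 121) = 1115 + sqrt((1*3 + 740) + 121) = 1115 + sqrt((3 + 740) + 121) = 1115 + sqrt(743 + 121) = 1115 + sqrt(864) = 1115 + 12*sqrt(6)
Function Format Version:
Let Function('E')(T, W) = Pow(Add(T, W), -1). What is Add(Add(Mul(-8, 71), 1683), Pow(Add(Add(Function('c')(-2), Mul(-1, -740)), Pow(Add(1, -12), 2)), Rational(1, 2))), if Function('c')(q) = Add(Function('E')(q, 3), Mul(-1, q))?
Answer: Add(1115, Mul(12, Pow(6, Rational(1, 2)))) ≈ 1144.4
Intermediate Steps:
Function('c')(q) = Add(Pow(Add(3, q), -1), Mul(-1, q)) (Function('c')(q) = Add(Pow(Add(q, 3), -1), Mul(-1, q)) = Add(Pow(Add(3, q), -1), Mul(-1, q)))
Add(Add(Mul(-8, 71), 1683), Pow(Add(Add(Function('c')(-2), Mul(-1, -740)), Pow(Add(1, -12), 2)), Rational(1, 2))) = Add(Add(Mul(-8, 71), 1683), Pow(Add(Add(Mul(Pow(Add(3, -2), -1), Add(1, Mul(-1, -2, Add(3, -2)))), Mul(-1, -740)), Pow(Add(1, -12), 2)), Rational(1, 2))) = Add(Add(-568, 1683), Pow(Add(Add(Mul(Pow(1, -1), Add(1, Mul(-1, -2, 1))), 740), Pow(-11, 2)), Rational(1, 2))) = Add(1115, Pow(Add(Add(Mul(1, Add(1, 2)), 740), 121), Rational(1, 2))) = Add(1115, Pow(Add(Add(Mul(1, 3), 740), 121), Rational(1, 2))) = Add(1115, Pow(Add(Add(3, 740), 121), Rational(1, 2))) = Add(1115, Pow(Add(743, 121), Rational(1, 2))) = Add(1115, Pow(864, Rational(1, 2))) = Add(1115, Mul(12, Pow(6, Rational(1, 2))))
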